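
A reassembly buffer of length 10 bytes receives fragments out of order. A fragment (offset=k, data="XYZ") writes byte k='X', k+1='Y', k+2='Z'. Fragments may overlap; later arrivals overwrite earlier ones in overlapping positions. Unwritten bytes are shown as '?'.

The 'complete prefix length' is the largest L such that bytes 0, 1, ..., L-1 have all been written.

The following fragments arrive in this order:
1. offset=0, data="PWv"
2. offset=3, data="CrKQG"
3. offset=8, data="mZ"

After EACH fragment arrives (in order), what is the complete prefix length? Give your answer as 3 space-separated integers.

Answer: 3 8 10

Derivation:
Fragment 1: offset=0 data="PWv" -> buffer=PWv??????? -> prefix_len=3
Fragment 2: offset=3 data="CrKQG" -> buffer=PWvCrKQG?? -> prefix_len=8
Fragment 3: offset=8 data="mZ" -> buffer=PWvCrKQGmZ -> prefix_len=10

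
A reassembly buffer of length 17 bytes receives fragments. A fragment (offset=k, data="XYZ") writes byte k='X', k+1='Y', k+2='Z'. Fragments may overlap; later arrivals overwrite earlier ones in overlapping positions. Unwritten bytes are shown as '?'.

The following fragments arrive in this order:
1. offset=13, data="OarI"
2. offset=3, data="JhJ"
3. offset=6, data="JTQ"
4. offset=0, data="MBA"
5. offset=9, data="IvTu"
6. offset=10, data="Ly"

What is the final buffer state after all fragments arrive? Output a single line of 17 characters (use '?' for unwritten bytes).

Answer: MBAJhJJTQILyuOarI

Derivation:
Fragment 1: offset=13 data="OarI" -> buffer=?????????????OarI
Fragment 2: offset=3 data="JhJ" -> buffer=???JhJ???????OarI
Fragment 3: offset=6 data="JTQ" -> buffer=???JhJJTQ????OarI
Fragment 4: offset=0 data="MBA" -> buffer=MBAJhJJTQ????OarI
Fragment 5: offset=9 data="IvTu" -> buffer=MBAJhJJTQIvTuOarI
Fragment 6: offset=10 data="Ly" -> buffer=MBAJhJJTQILyuOarI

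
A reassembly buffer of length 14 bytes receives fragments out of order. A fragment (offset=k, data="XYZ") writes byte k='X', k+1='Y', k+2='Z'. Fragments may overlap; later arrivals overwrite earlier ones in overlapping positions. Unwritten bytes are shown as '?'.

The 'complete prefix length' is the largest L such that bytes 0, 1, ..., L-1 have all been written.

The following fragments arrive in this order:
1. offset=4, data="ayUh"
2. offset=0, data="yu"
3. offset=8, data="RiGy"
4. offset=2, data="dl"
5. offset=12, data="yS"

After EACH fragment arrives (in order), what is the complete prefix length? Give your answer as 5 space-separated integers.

Fragment 1: offset=4 data="ayUh" -> buffer=????ayUh?????? -> prefix_len=0
Fragment 2: offset=0 data="yu" -> buffer=yu??ayUh?????? -> prefix_len=2
Fragment 3: offset=8 data="RiGy" -> buffer=yu??ayUhRiGy?? -> prefix_len=2
Fragment 4: offset=2 data="dl" -> buffer=yudlayUhRiGy?? -> prefix_len=12
Fragment 5: offset=12 data="yS" -> buffer=yudlayUhRiGyyS -> prefix_len=14

Answer: 0 2 2 12 14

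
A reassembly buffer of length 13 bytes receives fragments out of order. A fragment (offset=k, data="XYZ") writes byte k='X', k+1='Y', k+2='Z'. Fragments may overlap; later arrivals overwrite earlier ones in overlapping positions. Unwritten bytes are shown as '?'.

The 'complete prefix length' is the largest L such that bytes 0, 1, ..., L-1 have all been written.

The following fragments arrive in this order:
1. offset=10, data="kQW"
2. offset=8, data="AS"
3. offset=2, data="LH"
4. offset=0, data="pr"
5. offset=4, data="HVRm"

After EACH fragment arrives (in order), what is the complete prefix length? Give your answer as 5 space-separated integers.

Fragment 1: offset=10 data="kQW" -> buffer=??????????kQW -> prefix_len=0
Fragment 2: offset=8 data="AS" -> buffer=????????ASkQW -> prefix_len=0
Fragment 3: offset=2 data="LH" -> buffer=??LH????ASkQW -> prefix_len=0
Fragment 4: offset=0 data="pr" -> buffer=prLH????ASkQW -> prefix_len=4
Fragment 5: offset=4 data="HVRm" -> buffer=prLHHVRmASkQW -> prefix_len=13

Answer: 0 0 0 4 13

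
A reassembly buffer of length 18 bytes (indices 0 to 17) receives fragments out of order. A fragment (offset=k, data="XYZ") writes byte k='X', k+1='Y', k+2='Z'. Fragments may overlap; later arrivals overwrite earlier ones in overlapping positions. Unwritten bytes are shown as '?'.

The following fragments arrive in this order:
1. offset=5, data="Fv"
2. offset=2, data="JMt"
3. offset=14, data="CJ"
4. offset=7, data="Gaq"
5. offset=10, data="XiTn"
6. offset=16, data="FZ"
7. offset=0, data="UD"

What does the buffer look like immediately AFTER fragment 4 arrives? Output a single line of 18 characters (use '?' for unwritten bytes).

Fragment 1: offset=5 data="Fv" -> buffer=?????Fv???????????
Fragment 2: offset=2 data="JMt" -> buffer=??JMtFv???????????
Fragment 3: offset=14 data="CJ" -> buffer=??JMtFv???????CJ??
Fragment 4: offset=7 data="Gaq" -> buffer=??JMtFvGaq????CJ??

Answer: ??JMtFvGaq????CJ??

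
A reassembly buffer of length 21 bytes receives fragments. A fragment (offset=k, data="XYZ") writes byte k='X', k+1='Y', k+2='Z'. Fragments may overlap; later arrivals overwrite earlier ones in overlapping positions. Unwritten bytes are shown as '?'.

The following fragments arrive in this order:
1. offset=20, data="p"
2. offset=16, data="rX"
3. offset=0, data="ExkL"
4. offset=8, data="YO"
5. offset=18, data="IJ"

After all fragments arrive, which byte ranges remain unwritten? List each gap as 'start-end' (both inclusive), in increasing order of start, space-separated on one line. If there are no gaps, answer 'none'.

Fragment 1: offset=20 len=1
Fragment 2: offset=16 len=2
Fragment 3: offset=0 len=4
Fragment 4: offset=8 len=2
Fragment 5: offset=18 len=2
Gaps: 4-7 10-15

Answer: 4-7 10-15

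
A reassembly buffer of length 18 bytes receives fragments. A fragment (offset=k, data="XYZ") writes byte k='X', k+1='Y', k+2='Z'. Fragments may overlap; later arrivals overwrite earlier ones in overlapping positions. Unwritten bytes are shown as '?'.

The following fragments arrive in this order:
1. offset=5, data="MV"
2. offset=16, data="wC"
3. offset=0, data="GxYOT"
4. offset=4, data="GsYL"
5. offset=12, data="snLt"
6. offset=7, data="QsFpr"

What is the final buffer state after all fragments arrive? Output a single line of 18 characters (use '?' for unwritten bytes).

Answer: GxYOGsYQsFprsnLtwC

Derivation:
Fragment 1: offset=5 data="MV" -> buffer=?????MV???????????
Fragment 2: offset=16 data="wC" -> buffer=?????MV?????????wC
Fragment 3: offset=0 data="GxYOT" -> buffer=GxYOTMV?????????wC
Fragment 4: offset=4 data="GsYL" -> buffer=GxYOGsYL????????wC
Fragment 5: offset=12 data="snLt" -> buffer=GxYOGsYL????snLtwC
Fragment 6: offset=7 data="QsFpr" -> buffer=GxYOGsYQsFprsnLtwC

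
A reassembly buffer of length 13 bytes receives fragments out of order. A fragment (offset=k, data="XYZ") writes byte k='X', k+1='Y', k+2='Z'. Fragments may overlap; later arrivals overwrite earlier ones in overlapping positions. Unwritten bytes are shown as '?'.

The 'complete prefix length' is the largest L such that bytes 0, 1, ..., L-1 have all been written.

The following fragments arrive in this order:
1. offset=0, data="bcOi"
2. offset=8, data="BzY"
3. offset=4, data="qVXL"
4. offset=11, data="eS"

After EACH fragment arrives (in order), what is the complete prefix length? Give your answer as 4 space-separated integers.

Answer: 4 4 11 13

Derivation:
Fragment 1: offset=0 data="bcOi" -> buffer=bcOi????????? -> prefix_len=4
Fragment 2: offset=8 data="BzY" -> buffer=bcOi????BzY?? -> prefix_len=4
Fragment 3: offset=4 data="qVXL" -> buffer=bcOiqVXLBzY?? -> prefix_len=11
Fragment 4: offset=11 data="eS" -> buffer=bcOiqVXLBzYeS -> prefix_len=13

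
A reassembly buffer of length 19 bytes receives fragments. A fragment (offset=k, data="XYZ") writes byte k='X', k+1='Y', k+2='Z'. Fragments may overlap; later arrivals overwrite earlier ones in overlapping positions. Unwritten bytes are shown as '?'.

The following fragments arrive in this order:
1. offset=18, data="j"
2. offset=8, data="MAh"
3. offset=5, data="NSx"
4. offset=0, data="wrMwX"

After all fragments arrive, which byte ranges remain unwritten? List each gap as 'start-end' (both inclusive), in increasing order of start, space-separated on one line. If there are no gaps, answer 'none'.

Fragment 1: offset=18 len=1
Fragment 2: offset=8 len=3
Fragment 3: offset=5 len=3
Fragment 4: offset=0 len=5
Gaps: 11-17

Answer: 11-17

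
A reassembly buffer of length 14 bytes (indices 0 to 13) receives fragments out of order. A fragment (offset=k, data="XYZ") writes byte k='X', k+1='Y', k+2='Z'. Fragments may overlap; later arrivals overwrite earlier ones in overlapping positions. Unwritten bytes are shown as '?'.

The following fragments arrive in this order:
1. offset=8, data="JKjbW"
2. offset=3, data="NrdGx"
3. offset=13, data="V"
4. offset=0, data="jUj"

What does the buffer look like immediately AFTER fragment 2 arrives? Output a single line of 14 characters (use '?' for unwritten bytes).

Fragment 1: offset=8 data="JKjbW" -> buffer=????????JKjbW?
Fragment 2: offset=3 data="NrdGx" -> buffer=???NrdGxJKjbW?

Answer: ???NrdGxJKjbW?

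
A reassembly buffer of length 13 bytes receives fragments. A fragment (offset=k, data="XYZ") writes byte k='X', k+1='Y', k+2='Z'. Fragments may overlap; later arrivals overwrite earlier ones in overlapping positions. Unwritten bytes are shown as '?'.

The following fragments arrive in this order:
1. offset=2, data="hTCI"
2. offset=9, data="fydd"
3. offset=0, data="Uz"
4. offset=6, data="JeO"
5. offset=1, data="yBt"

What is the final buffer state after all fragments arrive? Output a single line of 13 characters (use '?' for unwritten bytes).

Answer: UyBtCIJeOfydd

Derivation:
Fragment 1: offset=2 data="hTCI" -> buffer=??hTCI???????
Fragment 2: offset=9 data="fydd" -> buffer=??hTCI???fydd
Fragment 3: offset=0 data="Uz" -> buffer=UzhTCI???fydd
Fragment 4: offset=6 data="JeO" -> buffer=UzhTCIJeOfydd
Fragment 5: offset=1 data="yBt" -> buffer=UyBtCIJeOfydd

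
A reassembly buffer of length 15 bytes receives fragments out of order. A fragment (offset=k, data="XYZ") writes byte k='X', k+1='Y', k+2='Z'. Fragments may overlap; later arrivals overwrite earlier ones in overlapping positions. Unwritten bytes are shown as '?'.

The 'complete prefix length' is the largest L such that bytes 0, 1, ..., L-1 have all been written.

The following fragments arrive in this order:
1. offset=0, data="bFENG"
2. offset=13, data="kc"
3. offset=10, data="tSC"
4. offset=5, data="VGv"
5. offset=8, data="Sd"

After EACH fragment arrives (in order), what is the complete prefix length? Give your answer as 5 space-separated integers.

Fragment 1: offset=0 data="bFENG" -> buffer=bFENG?????????? -> prefix_len=5
Fragment 2: offset=13 data="kc" -> buffer=bFENG????????kc -> prefix_len=5
Fragment 3: offset=10 data="tSC" -> buffer=bFENG?????tSCkc -> prefix_len=5
Fragment 4: offset=5 data="VGv" -> buffer=bFENGVGv??tSCkc -> prefix_len=8
Fragment 5: offset=8 data="Sd" -> buffer=bFENGVGvSdtSCkc -> prefix_len=15

Answer: 5 5 5 8 15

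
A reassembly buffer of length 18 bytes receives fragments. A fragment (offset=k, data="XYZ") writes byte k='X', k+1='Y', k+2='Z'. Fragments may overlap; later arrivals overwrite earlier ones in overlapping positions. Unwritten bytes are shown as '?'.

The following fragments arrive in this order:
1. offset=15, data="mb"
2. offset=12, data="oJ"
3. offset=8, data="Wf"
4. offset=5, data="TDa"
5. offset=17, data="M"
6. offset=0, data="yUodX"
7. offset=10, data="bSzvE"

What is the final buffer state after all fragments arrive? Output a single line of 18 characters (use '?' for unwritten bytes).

Answer: yUodXTDaWfbSzvEmbM

Derivation:
Fragment 1: offset=15 data="mb" -> buffer=???????????????mb?
Fragment 2: offset=12 data="oJ" -> buffer=????????????oJ?mb?
Fragment 3: offset=8 data="Wf" -> buffer=????????Wf??oJ?mb?
Fragment 4: offset=5 data="TDa" -> buffer=?????TDaWf??oJ?mb?
Fragment 5: offset=17 data="M" -> buffer=?????TDaWf??oJ?mbM
Fragment 6: offset=0 data="yUodX" -> buffer=yUodXTDaWf??oJ?mbM
Fragment 7: offset=10 data="bSzvE" -> buffer=yUodXTDaWfbSzvEmbM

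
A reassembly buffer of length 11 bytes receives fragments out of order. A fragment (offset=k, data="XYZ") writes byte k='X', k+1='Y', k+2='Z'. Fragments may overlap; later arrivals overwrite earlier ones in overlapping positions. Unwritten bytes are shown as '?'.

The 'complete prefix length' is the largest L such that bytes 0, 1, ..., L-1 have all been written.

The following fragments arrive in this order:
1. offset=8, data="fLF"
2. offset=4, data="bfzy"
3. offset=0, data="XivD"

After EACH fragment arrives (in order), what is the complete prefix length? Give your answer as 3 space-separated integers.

Fragment 1: offset=8 data="fLF" -> buffer=????????fLF -> prefix_len=0
Fragment 2: offset=4 data="bfzy" -> buffer=????bfzyfLF -> prefix_len=0
Fragment 3: offset=0 data="XivD" -> buffer=XivDbfzyfLF -> prefix_len=11

Answer: 0 0 11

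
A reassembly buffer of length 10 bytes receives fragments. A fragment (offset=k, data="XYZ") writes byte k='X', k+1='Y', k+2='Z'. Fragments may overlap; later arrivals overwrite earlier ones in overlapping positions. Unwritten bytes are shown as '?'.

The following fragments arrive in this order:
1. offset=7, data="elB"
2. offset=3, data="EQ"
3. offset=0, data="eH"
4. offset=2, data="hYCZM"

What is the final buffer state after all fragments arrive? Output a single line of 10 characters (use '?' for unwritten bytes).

Answer: eHhYCZMelB

Derivation:
Fragment 1: offset=7 data="elB" -> buffer=???????elB
Fragment 2: offset=3 data="EQ" -> buffer=???EQ??elB
Fragment 3: offset=0 data="eH" -> buffer=eH?EQ??elB
Fragment 4: offset=2 data="hYCZM" -> buffer=eHhYCZMelB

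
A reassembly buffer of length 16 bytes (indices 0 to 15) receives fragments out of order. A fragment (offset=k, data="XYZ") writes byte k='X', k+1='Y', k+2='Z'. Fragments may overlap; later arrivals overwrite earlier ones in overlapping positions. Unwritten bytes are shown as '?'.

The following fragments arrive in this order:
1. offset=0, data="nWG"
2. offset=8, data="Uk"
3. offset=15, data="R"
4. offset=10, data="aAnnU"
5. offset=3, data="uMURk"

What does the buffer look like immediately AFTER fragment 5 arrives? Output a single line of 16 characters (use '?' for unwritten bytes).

Fragment 1: offset=0 data="nWG" -> buffer=nWG?????????????
Fragment 2: offset=8 data="Uk" -> buffer=nWG?????Uk??????
Fragment 3: offset=15 data="R" -> buffer=nWG?????Uk?????R
Fragment 4: offset=10 data="aAnnU" -> buffer=nWG?????UkaAnnUR
Fragment 5: offset=3 data="uMURk" -> buffer=nWGuMURkUkaAnnUR

Answer: nWGuMURkUkaAnnUR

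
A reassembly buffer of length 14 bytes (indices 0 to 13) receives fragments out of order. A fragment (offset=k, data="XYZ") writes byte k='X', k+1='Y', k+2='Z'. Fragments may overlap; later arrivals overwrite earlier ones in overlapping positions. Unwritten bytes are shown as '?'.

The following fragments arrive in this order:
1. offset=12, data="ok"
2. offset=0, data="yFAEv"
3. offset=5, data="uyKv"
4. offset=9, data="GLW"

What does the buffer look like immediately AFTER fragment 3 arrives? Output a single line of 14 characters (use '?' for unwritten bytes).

Fragment 1: offset=12 data="ok" -> buffer=????????????ok
Fragment 2: offset=0 data="yFAEv" -> buffer=yFAEv???????ok
Fragment 3: offset=5 data="uyKv" -> buffer=yFAEvuyKv???ok

Answer: yFAEvuyKv???ok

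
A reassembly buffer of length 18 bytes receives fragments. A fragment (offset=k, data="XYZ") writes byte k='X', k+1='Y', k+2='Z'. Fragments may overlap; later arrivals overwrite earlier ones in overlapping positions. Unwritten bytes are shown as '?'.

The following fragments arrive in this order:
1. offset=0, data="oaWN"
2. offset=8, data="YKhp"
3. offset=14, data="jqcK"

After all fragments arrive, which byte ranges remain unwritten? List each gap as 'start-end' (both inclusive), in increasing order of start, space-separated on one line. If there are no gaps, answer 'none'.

Answer: 4-7 12-13

Derivation:
Fragment 1: offset=0 len=4
Fragment 2: offset=8 len=4
Fragment 3: offset=14 len=4
Gaps: 4-7 12-13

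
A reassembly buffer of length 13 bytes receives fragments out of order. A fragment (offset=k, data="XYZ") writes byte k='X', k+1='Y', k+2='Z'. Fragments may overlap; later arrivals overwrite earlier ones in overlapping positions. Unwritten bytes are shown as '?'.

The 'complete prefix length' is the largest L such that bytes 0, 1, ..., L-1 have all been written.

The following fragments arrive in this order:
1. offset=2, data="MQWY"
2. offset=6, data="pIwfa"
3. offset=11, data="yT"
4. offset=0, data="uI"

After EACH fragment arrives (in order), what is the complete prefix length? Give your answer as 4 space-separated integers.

Fragment 1: offset=2 data="MQWY" -> buffer=??MQWY??????? -> prefix_len=0
Fragment 2: offset=6 data="pIwfa" -> buffer=??MQWYpIwfa?? -> prefix_len=0
Fragment 3: offset=11 data="yT" -> buffer=??MQWYpIwfayT -> prefix_len=0
Fragment 4: offset=0 data="uI" -> buffer=uIMQWYpIwfayT -> prefix_len=13

Answer: 0 0 0 13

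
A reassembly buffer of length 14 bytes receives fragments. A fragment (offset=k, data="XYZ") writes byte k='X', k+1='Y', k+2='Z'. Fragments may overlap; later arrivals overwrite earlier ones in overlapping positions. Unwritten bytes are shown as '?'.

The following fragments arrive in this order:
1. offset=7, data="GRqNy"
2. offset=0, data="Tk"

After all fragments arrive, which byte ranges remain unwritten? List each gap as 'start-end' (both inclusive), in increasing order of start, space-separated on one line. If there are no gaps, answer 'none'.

Fragment 1: offset=7 len=5
Fragment 2: offset=0 len=2
Gaps: 2-6 12-13

Answer: 2-6 12-13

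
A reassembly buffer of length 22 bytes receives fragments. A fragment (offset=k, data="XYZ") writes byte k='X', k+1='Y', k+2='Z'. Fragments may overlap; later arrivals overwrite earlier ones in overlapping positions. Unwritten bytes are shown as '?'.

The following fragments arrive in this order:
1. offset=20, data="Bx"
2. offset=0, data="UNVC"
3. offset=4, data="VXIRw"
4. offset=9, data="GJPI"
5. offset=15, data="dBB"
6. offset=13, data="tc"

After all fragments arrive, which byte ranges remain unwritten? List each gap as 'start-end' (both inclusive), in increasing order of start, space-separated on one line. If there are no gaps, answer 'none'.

Fragment 1: offset=20 len=2
Fragment 2: offset=0 len=4
Fragment 3: offset=4 len=5
Fragment 4: offset=9 len=4
Fragment 5: offset=15 len=3
Fragment 6: offset=13 len=2
Gaps: 18-19

Answer: 18-19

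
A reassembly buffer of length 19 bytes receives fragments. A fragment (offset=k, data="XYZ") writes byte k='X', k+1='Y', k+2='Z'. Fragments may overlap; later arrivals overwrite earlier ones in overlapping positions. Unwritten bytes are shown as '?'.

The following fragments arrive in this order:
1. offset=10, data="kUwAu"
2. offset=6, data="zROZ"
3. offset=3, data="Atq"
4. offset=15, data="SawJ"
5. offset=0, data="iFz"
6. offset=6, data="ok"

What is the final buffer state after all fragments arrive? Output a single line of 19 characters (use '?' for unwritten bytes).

Fragment 1: offset=10 data="kUwAu" -> buffer=??????????kUwAu????
Fragment 2: offset=6 data="zROZ" -> buffer=??????zROZkUwAu????
Fragment 3: offset=3 data="Atq" -> buffer=???AtqzROZkUwAu????
Fragment 4: offset=15 data="SawJ" -> buffer=???AtqzROZkUwAuSawJ
Fragment 5: offset=0 data="iFz" -> buffer=iFzAtqzROZkUwAuSawJ
Fragment 6: offset=6 data="ok" -> buffer=iFzAtqokOZkUwAuSawJ

Answer: iFzAtqokOZkUwAuSawJ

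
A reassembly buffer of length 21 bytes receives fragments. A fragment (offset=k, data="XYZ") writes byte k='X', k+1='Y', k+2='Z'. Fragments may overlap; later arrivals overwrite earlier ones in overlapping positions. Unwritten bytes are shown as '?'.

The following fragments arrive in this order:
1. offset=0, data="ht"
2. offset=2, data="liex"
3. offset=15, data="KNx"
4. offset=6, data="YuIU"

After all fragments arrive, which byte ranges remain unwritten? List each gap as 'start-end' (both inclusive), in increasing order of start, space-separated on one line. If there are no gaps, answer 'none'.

Answer: 10-14 18-20

Derivation:
Fragment 1: offset=0 len=2
Fragment 2: offset=2 len=4
Fragment 3: offset=15 len=3
Fragment 4: offset=6 len=4
Gaps: 10-14 18-20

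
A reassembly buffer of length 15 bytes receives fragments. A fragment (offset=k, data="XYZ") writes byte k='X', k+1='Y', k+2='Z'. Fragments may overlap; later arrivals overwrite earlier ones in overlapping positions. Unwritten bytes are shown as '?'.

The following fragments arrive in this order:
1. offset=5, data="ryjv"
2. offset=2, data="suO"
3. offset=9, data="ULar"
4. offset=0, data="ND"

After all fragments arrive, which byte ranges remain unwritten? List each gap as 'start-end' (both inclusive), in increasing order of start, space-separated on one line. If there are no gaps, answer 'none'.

Answer: 13-14

Derivation:
Fragment 1: offset=5 len=4
Fragment 2: offset=2 len=3
Fragment 3: offset=9 len=4
Fragment 4: offset=0 len=2
Gaps: 13-14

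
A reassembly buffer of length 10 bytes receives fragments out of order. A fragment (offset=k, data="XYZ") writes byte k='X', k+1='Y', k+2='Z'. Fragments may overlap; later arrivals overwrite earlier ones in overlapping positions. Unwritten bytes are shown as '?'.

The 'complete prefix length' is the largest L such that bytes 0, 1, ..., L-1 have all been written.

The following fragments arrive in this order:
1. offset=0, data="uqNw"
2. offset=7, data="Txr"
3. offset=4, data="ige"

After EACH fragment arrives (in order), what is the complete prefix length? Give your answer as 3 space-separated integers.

Fragment 1: offset=0 data="uqNw" -> buffer=uqNw?????? -> prefix_len=4
Fragment 2: offset=7 data="Txr" -> buffer=uqNw???Txr -> prefix_len=4
Fragment 3: offset=4 data="ige" -> buffer=uqNwigeTxr -> prefix_len=10

Answer: 4 4 10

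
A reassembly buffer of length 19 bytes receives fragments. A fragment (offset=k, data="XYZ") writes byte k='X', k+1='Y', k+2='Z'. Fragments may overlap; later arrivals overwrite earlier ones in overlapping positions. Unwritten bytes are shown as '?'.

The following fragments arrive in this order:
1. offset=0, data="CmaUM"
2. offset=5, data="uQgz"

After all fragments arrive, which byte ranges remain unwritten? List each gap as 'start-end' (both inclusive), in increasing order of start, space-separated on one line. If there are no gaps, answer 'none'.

Fragment 1: offset=0 len=5
Fragment 2: offset=5 len=4
Gaps: 9-18

Answer: 9-18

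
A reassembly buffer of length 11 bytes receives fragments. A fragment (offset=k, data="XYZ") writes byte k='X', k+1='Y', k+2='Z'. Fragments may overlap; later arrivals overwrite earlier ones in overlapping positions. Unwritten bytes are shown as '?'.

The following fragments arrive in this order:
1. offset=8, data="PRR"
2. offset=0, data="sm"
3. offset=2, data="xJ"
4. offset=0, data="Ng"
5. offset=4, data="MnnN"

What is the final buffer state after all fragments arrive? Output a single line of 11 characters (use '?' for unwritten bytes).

Answer: NgxJMnnNPRR

Derivation:
Fragment 1: offset=8 data="PRR" -> buffer=????????PRR
Fragment 2: offset=0 data="sm" -> buffer=sm??????PRR
Fragment 3: offset=2 data="xJ" -> buffer=smxJ????PRR
Fragment 4: offset=0 data="Ng" -> buffer=NgxJ????PRR
Fragment 5: offset=4 data="MnnN" -> buffer=NgxJMnnNPRR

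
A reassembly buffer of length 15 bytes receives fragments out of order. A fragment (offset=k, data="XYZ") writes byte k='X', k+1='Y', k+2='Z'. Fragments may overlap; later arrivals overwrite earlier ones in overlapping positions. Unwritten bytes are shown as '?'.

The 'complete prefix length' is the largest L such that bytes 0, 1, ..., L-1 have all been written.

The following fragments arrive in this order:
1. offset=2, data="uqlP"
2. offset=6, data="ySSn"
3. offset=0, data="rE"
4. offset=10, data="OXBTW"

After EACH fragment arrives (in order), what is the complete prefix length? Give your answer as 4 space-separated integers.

Answer: 0 0 10 15

Derivation:
Fragment 1: offset=2 data="uqlP" -> buffer=??uqlP????????? -> prefix_len=0
Fragment 2: offset=6 data="ySSn" -> buffer=??uqlPySSn????? -> prefix_len=0
Fragment 3: offset=0 data="rE" -> buffer=rEuqlPySSn????? -> prefix_len=10
Fragment 4: offset=10 data="OXBTW" -> buffer=rEuqlPySSnOXBTW -> prefix_len=15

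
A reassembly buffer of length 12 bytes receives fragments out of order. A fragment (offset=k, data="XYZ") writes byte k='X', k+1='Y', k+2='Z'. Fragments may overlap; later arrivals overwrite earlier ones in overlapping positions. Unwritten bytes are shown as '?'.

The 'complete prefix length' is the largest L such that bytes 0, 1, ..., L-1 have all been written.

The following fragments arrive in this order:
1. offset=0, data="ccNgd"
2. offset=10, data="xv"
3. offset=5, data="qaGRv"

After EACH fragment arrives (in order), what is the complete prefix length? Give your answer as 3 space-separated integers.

Answer: 5 5 12

Derivation:
Fragment 1: offset=0 data="ccNgd" -> buffer=ccNgd??????? -> prefix_len=5
Fragment 2: offset=10 data="xv" -> buffer=ccNgd?????xv -> prefix_len=5
Fragment 3: offset=5 data="qaGRv" -> buffer=ccNgdqaGRvxv -> prefix_len=12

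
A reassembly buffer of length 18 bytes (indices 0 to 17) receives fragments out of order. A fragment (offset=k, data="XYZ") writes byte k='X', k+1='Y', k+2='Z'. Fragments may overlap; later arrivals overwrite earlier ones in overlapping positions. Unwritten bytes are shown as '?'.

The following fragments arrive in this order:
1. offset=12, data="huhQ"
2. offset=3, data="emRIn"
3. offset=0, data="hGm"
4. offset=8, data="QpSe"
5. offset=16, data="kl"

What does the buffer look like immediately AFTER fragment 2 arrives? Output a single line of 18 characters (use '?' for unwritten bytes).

Answer: ???emRIn????huhQ??

Derivation:
Fragment 1: offset=12 data="huhQ" -> buffer=????????????huhQ??
Fragment 2: offset=3 data="emRIn" -> buffer=???emRIn????huhQ??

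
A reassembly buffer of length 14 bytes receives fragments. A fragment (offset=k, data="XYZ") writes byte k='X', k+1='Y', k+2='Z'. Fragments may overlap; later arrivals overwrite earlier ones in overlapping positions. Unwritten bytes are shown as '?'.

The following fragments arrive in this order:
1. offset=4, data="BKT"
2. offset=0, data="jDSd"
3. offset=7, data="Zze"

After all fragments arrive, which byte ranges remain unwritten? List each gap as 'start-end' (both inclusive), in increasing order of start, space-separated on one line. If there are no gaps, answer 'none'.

Fragment 1: offset=4 len=3
Fragment 2: offset=0 len=4
Fragment 3: offset=7 len=3
Gaps: 10-13

Answer: 10-13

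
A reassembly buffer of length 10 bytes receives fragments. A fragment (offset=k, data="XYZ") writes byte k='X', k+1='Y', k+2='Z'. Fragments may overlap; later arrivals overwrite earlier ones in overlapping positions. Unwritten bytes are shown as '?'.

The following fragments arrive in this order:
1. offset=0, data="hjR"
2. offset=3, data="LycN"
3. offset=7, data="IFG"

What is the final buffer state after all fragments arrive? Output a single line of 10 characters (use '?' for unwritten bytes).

Answer: hjRLycNIFG

Derivation:
Fragment 1: offset=0 data="hjR" -> buffer=hjR???????
Fragment 2: offset=3 data="LycN" -> buffer=hjRLycN???
Fragment 3: offset=7 data="IFG" -> buffer=hjRLycNIFG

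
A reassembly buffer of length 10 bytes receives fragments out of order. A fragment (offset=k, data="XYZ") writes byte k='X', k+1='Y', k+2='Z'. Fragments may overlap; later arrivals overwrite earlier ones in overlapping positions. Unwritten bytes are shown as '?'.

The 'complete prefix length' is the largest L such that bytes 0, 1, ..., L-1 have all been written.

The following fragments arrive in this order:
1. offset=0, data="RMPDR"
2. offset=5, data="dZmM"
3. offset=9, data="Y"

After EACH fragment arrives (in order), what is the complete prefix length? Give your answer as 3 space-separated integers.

Fragment 1: offset=0 data="RMPDR" -> buffer=RMPDR????? -> prefix_len=5
Fragment 2: offset=5 data="dZmM" -> buffer=RMPDRdZmM? -> prefix_len=9
Fragment 3: offset=9 data="Y" -> buffer=RMPDRdZmMY -> prefix_len=10

Answer: 5 9 10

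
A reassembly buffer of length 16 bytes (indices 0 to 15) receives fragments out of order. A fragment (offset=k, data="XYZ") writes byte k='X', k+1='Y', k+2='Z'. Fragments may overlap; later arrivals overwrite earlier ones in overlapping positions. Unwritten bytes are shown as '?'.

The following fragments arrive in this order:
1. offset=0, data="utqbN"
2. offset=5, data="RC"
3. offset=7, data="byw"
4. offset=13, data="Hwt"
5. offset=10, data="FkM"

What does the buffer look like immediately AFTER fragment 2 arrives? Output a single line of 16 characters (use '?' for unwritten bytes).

Fragment 1: offset=0 data="utqbN" -> buffer=utqbN???????????
Fragment 2: offset=5 data="RC" -> buffer=utqbNRC?????????

Answer: utqbNRC?????????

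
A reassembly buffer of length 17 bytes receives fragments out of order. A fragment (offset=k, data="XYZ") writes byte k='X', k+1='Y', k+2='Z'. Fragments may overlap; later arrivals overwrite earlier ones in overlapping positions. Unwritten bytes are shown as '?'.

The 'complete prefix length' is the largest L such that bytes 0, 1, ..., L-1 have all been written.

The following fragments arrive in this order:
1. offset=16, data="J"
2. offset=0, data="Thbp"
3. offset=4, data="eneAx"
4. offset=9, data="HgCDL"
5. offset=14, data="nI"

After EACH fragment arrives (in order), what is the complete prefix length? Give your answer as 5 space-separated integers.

Fragment 1: offset=16 data="J" -> buffer=????????????????J -> prefix_len=0
Fragment 2: offset=0 data="Thbp" -> buffer=Thbp????????????J -> prefix_len=4
Fragment 3: offset=4 data="eneAx" -> buffer=ThbpeneAx???????J -> prefix_len=9
Fragment 4: offset=9 data="HgCDL" -> buffer=ThbpeneAxHgCDL??J -> prefix_len=14
Fragment 5: offset=14 data="nI" -> buffer=ThbpeneAxHgCDLnIJ -> prefix_len=17

Answer: 0 4 9 14 17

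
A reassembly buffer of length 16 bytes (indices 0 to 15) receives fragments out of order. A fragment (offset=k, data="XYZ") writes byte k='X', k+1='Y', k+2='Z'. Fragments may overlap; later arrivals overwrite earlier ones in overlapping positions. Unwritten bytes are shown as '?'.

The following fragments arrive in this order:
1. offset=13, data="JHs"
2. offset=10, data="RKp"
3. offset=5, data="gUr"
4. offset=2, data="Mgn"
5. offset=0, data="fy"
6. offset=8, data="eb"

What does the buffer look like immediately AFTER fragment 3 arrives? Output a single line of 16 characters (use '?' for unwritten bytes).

Answer: ?????gUr??RKpJHs

Derivation:
Fragment 1: offset=13 data="JHs" -> buffer=?????????????JHs
Fragment 2: offset=10 data="RKp" -> buffer=??????????RKpJHs
Fragment 3: offset=5 data="gUr" -> buffer=?????gUr??RKpJHs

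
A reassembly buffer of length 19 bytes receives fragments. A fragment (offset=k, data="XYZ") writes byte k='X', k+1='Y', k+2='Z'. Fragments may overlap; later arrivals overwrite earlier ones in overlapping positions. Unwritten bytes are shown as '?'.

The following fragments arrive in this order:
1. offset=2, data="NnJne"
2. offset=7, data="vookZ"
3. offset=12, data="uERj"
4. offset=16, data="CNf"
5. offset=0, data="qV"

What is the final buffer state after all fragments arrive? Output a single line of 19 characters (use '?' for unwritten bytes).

Answer: qVNnJnevookZuERjCNf

Derivation:
Fragment 1: offset=2 data="NnJne" -> buffer=??NnJne????????????
Fragment 2: offset=7 data="vookZ" -> buffer=??NnJnevookZ???????
Fragment 3: offset=12 data="uERj" -> buffer=??NnJnevookZuERj???
Fragment 4: offset=16 data="CNf" -> buffer=??NnJnevookZuERjCNf
Fragment 5: offset=0 data="qV" -> buffer=qVNnJnevookZuERjCNf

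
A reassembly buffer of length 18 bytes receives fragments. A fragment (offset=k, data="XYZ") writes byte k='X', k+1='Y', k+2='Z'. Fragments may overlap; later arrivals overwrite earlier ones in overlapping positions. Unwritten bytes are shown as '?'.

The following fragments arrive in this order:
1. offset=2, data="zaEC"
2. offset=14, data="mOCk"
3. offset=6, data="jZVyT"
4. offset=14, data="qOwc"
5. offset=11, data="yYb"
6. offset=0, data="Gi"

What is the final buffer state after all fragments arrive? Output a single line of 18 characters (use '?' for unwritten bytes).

Answer: GizaECjZVyTyYbqOwc

Derivation:
Fragment 1: offset=2 data="zaEC" -> buffer=??zaEC????????????
Fragment 2: offset=14 data="mOCk" -> buffer=??zaEC????????mOCk
Fragment 3: offset=6 data="jZVyT" -> buffer=??zaECjZVyT???mOCk
Fragment 4: offset=14 data="qOwc" -> buffer=??zaECjZVyT???qOwc
Fragment 5: offset=11 data="yYb" -> buffer=??zaECjZVyTyYbqOwc
Fragment 6: offset=0 data="Gi" -> buffer=GizaECjZVyTyYbqOwc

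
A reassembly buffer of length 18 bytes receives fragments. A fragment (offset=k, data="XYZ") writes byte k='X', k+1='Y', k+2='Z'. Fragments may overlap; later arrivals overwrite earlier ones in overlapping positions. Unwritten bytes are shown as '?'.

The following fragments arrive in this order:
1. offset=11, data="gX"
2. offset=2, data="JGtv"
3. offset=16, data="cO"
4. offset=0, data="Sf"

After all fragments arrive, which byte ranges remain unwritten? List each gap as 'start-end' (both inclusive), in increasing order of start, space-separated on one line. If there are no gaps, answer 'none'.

Answer: 6-10 13-15

Derivation:
Fragment 1: offset=11 len=2
Fragment 2: offset=2 len=4
Fragment 3: offset=16 len=2
Fragment 4: offset=0 len=2
Gaps: 6-10 13-15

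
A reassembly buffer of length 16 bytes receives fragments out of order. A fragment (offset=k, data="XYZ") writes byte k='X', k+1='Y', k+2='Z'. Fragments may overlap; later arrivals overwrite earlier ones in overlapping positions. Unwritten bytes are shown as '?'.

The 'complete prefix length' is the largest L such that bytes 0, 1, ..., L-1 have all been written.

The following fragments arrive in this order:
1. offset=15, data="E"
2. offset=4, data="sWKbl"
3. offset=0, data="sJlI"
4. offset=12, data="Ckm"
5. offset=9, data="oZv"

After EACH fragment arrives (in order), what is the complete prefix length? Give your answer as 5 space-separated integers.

Fragment 1: offset=15 data="E" -> buffer=???????????????E -> prefix_len=0
Fragment 2: offset=4 data="sWKbl" -> buffer=????sWKbl??????E -> prefix_len=0
Fragment 3: offset=0 data="sJlI" -> buffer=sJlIsWKbl??????E -> prefix_len=9
Fragment 4: offset=12 data="Ckm" -> buffer=sJlIsWKbl???CkmE -> prefix_len=9
Fragment 5: offset=9 data="oZv" -> buffer=sJlIsWKbloZvCkmE -> prefix_len=16

Answer: 0 0 9 9 16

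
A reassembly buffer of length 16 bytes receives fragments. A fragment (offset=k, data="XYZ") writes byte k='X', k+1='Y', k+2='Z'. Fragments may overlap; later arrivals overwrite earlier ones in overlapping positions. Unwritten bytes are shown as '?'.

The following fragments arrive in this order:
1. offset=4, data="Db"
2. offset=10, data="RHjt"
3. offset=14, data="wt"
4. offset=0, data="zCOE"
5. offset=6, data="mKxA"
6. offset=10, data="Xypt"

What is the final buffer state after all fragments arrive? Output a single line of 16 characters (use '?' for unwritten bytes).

Fragment 1: offset=4 data="Db" -> buffer=????Db??????????
Fragment 2: offset=10 data="RHjt" -> buffer=????Db????RHjt??
Fragment 3: offset=14 data="wt" -> buffer=????Db????RHjtwt
Fragment 4: offset=0 data="zCOE" -> buffer=zCOEDb????RHjtwt
Fragment 5: offset=6 data="mKxA" -> buffer=zCOEDbmKxARHjtwt
Fragment 6: offset=10 data="Xypt" -> buffer=zCOEDbmKxAXyptwt

Answer: zCOEDbmKxAXyptwt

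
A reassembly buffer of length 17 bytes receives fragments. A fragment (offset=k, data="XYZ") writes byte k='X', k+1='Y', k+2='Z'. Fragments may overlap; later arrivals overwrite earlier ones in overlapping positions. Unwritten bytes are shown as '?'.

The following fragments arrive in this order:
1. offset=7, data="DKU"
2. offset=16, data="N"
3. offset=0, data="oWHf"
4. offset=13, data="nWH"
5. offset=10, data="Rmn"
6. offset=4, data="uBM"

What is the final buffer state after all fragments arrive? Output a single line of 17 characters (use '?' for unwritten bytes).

Answer: oWHfuBMDKURmnnWHN

Derivation:
Fragment 1: offset=7 data="DKU" -> buffer=???????DKU???????
Fragment 2: offset=16 data="N" -> buffer=???????DKU??????N
Fragment 3: offset=0 data="oWHf" -> buffer=oWHf???DKU??????N
Fragment 4: offset=13 data="nWH" -> buffer=oWHf???DKU???nWHN
Fragment 5: offset=10 data="Rmn" -> buffer=oWHf???DKURmnnWHN
Fragment 6: offset=4 data="uBM" -> buffer=oWHfuBMDKURmnnWHN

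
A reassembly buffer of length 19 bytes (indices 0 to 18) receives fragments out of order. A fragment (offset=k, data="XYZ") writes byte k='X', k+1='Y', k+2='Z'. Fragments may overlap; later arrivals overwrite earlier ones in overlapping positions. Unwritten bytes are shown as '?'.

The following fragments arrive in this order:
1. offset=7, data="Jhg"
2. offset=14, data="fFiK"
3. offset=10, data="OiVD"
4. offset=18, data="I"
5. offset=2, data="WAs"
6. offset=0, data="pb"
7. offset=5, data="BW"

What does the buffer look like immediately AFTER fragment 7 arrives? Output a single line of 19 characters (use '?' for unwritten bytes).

Answer: pbWAsBWJhgOiVDfFiKI

Derivation:
Fragment 1: offset=7 data="Jhg" -> buffer=???????Jhg?????????
Fragment 2: offset=14 data="fFiK" -> buffer=???????Jhg????fFiK?
Fragment 3: offset=10 data="OiVD" -> buffer=???????JhgOiVDfFiK?
Fragment 4: offset=18 data="I" -> buffer=???????JhgOiVDfFiKI
Fragment 5: offset=2 data="WAs" -> buffer=??WAs??JhgOiVDfFiKI
Fragment 6: offset=0 data="pb" -> buffer=pbWAs??JhgOiVDfFiKI
Fragment 7: offset=5 data="BW" -> buffer=pbWAsBWJhgOiVDfFiKI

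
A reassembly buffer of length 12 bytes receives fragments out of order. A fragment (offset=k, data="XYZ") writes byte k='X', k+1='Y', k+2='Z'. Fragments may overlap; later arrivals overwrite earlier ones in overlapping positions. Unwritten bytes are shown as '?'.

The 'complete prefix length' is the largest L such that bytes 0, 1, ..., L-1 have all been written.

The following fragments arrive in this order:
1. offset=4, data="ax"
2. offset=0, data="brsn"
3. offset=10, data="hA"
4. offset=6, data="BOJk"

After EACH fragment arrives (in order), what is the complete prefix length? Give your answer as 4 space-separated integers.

Answer: 0 6 6 12

Derivation:
Fragment 1: offset=4 data="ax" -> buffer=????ax?????? -> prefix_len=0
Fragment 2: offset=0 data="brsn" -> buffer=brsnax?????? -> prefix_len=6
Fragment 3: offset=10 data="hA" -> buffer=brsnax????hA -> prefix_len=6
Fragment 4: offset=6 data="BOJk" -> buffer=brsnaxBOJkhA -> prefix_len=12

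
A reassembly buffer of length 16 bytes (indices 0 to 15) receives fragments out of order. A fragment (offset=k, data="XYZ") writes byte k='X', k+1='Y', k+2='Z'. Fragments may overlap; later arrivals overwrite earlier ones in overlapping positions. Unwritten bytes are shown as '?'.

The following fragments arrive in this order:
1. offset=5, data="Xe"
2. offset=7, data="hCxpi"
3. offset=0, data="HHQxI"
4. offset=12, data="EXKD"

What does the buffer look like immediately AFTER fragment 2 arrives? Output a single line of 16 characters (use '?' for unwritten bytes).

Fragment 1: offset=5 data="Xe" -> buffer=?????Xe?????????
Fragment 2: offset=7 data="hCxpi" -> buffer=?????XehCxpi????

Answer: ?????XehCxpi????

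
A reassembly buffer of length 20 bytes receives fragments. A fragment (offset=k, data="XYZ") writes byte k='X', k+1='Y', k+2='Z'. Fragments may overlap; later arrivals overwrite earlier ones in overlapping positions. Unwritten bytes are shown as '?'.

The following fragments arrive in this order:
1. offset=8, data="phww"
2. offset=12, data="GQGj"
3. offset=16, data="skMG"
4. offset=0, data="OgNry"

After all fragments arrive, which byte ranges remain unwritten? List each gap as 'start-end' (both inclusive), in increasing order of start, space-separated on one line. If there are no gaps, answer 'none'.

Answer: 5-7

Derivation:
Fragment 1: offset=8 len=4
Fragment 2: offset=12 len=4
Fragment 3: offset=16 len=4
Fragment 4: offset=0 len=5
Gaps: 5-7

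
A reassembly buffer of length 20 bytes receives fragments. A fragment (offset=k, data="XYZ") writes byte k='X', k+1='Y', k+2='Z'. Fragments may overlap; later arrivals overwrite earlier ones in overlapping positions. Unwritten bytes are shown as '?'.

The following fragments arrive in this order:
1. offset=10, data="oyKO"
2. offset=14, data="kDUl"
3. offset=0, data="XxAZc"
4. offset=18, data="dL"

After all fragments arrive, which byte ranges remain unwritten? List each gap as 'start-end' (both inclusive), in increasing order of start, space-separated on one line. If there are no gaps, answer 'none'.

Fragment 1: offset=10 len=4
Fragment 2: offset=14 len=4
Fragment 3: offset=0 len=5
Fragment 4: offset=18 len=2
Gaps: 5-9

Answer: 5-9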